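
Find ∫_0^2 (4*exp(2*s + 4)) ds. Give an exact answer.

-2*(1 - exp(4))*exp(4)

Let u = 2*s + 4, so du = 2 ds. When s = 0, u = 4; when s = 2, u = 8.
The integral becomes 2·∫ exp(u) du from 4 to 8, with antiderivative 2*exp(u).
Back in s: F(s) = 2*exp(2*s + 4).
Then F(2) - F(0) = (2*exp(8)) - (2*exp(4)) = -2*(1 - exp(4))*exp(4).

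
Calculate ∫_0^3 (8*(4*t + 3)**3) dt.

25272

Let u = 4*t + 3, so du = 4 dt. When t = 0, u = 3; when t = 3, u = 15.
The integral becomes 2·∫ u**3 du from 3 to 15, with antiderivative u**4/2.
Back in t: F(t) = (4*t + 3)**4/2.
Then F(3) - F(0) = (50625/2) - (81/2) = 25272.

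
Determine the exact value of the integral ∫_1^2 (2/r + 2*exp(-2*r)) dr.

-exp(-4) + exp(-2) + 2*log(2)

An antiderivative is F(r) = 2*log(r) - exp(-2*r).
Then F(2) - F(1) = (-exp(-4) + 2*log(2)) - (-exp(-2)) = -exp(-4) + exp(-2) + 2*log(2).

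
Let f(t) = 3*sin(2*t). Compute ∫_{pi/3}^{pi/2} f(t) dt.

An antiderivative is F(t) = -3*cos(2*t)/2.
Then F(pi/2) - F(pi/3) = (3/2) - (3/4) = 3/4.

3/4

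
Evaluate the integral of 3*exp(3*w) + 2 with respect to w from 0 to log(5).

2*log(5) + 124

An antiderivative is F(w) = exp(3*w) + 2*w.
Then F(log(5)) - F(0) = (log(25) + 125) - (1) = 2*log(5) + 124.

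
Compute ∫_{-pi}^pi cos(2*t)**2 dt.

pi

Use the identity cos^2(2*t) = (1 + cos(4*t))/2.
An antiderivative is F(t) = t/2 + sin(4*t)/8.
Then F(pi) - F(-pi) = (pi/2) - (-pi/2) = pi.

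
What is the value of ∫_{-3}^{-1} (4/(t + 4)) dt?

An antiderivative is F(t) = 4*log(t + 4).
Then F(-1) - F(-3) = (log(81)) - (0) = log(81).

log(81)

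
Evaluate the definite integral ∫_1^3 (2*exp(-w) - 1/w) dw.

-log(3) - 2*exp(-3) + 2*exp(-1)

An antiderivative is F(w) = -log(w) - 2*exp(-w).
Then F(3) - F(1) = (-log(3) - 2*exp(-3)) - (-2*exp(-1)) = -log(3) - 2*exp(-3) + 2*exp(-1).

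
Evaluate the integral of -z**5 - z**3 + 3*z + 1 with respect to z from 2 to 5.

By the power rule, an antiderivative is F(z) = -z**6/6 - z**4/4 + 3*z**2/2 + z.
Then F(5) - F(2) = (-32615/12) - (-20/3) = -10845/4.

-10845/4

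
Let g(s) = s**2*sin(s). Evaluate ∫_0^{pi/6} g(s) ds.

-2 - sqrt(3)*pi**2/72 + pi/6 + sqrt(3)

Integrate by parts twice (u = s^2, dv = sin(s) ds).
An antiderivative is F(s) = -s**2*cos(s) + 2*s*sin(s) + 2*cos(s).
Then F(pi/6) - F(0) = (-sqrt(3)*pi**2/72 + pi/6 + sqrt(3)) - (2) = -2 - sqrt(3)*pi**2/72 + pi/6 + sqrt(3).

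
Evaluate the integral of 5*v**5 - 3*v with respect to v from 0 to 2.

142/3

By the power rule, an antiderivative is F(v) = 5*v**6/6 - 3*v**2/2.
Then F(2) - F(0) = (142/3) - (0) = 142/3.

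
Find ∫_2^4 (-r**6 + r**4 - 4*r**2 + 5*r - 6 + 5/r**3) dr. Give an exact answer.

By the power rule, an antiderivative is F(r) = -r**7/7 + r**5/5 - 4*r**3/3 + 5*r**2/2 - 6*r - 5/(2*r**2).
Then F(4) - F(2) = (-7409677/3360) - (-21149/840) = -7325081/3360.

-7325081/3360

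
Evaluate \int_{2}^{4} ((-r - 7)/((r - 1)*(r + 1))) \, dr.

Factor the denominator: r**2 - 1 = (r + 1)(r - 1).
Partial fractions: (-r - 7)/((r - 1)*(r + 1)) = 3/(r + 1) - 4/(r - 1).
An antiderivative is F(r) = -4*log(r - 1) + 3*log(r + 1).
Then F(4) - F(2) = (-4*log(3) + 3*log(5)) - (log(27)) = -7*log(3) + 3*log(5).

-7*log(3) + 3*log(5)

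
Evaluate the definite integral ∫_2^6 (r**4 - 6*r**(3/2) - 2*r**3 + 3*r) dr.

By the power rule, an antiderivative is F(r) = -12*r**(5/2)/5 + r**5/5 - r**4/2 + 3*r**2/2.
Then F(6) - F(2) = (4806/5 - 432*sqrt(6)/5) - (22/5 - 48*sqrt(2)/5) = -432*sqrt(6)/5 + 48*sqrt(2)/5 + 4784/5.

-432*sqrt(6)/5 + 48*sqrt(2)/5 + 4784/5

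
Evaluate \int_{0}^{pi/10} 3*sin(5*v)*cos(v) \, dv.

Use the identity sin(5*v)cos(v) = [sin(6*v) + sin(4*v)]/2.
An antiderivative is F(v) = -3*cos(4*v)/8 - cos(6*v)/4.
Then F(pi/10) - F(0) = (1/32 - sqrt(5)/32) - (-5/8) = 21/32 - sqrt(5)/32.

21/32 - sqrt(5)/32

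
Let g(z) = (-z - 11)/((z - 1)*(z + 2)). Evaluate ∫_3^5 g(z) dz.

Factor the denominator: z**2 + z - 2 = (z + 2)(z - 1).
Partial fractions: (-z - 11)/((z - 1)*(z + 2)) = 3/(z + 2) - 4/(z - 1).
An antiderivative is F(z) = -4*log(z - 1) + 3*log(z + 2).
Then F(5) - F(3) = (-8*log(2) + 3*log(7)) - (-4*log(2) + 3*log(5)) = -3*log(5) - 4*log(2) + 3*log(7).

-3*log(5) - 4*log(2) + 3*log(7)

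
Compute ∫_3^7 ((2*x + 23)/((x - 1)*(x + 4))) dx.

Factor the denominator: x**2 + 3*x - 4 = (x + 4)(x - 1).
Partial fractions: (2*x + 23)/((x - 1)*(x + 4)) = -3/(x + 4) + 5/(x - 1).
An antiderivative is F(x) = 5*log(x - 1) - 3*log(x + 4).
Then F(7) - F(3) = (-3*log(11) + 5*log(2) + 5*log(3)) - (-3*log(7) + 5*log(2)) = -3*log(11) + 5*log(3) + 3*log(7).

-3*log(11) + 5*log(3) + 3*log(7)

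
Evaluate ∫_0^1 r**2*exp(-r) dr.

Integrate by parts twice (u = r^2, dv = exp(-r) dr).
An antiderivative is F(r) = (-r**2 - 2*r - 2)*exp(-r).
Then F(1) - F(0) = (-5*exp(-1)) - (-2) = 2 - 5*exp(-1).

2 - 5*exp(-1)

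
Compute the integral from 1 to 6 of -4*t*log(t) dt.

-72*log(3) - 72*log(2) + 35

Integrate by parts once (u = ln t, dv = -4*t dt).
An antiderivative is F(t) = -t**2*(2*log(t) - 1).
Then F(6) - F(1) = (-72*log(3) - 72*log(2) + 36) - (1) = -72*log(3) - 72*log(2) + 35.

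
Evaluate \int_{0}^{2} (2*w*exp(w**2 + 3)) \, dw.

Let u = w**2 + 3, so du = 2*w dw. When w = 0, u = 3; when w = 2, u = 7.
The integral becomes ∫ exp(u) du from 3 to 7, with antiderivative exp(u).
Back in w: F(w) = exp(w**2 + 3).
Then F(2) - F(0) = (exp(7)) - (exp(3)) = -exp(3) + exp(7).

-exp(3) + exp(7)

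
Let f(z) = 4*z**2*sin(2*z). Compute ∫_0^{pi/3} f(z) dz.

-3/2 + pi**2/9 + sqrt(3)*pi/3

Integrate by parts twice (u = z^2, dv = 4*sin(2*z) dz).
An antiderivative is F(z) = -2*z**2*cos(2*z) + 2*z*sin(2*z) + cos(2*z).
Then F(pi/3) - F(0) = (-1/2 + pi**2/9 + sqrt(3)*pi/3) - (1) = -3/2 + pi**2/9 + sqrt(3)*pi/3.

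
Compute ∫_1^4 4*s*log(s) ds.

Integrate by parts once (u = ln s, dv = 4*s ds).
An antiderivative is F(s) = s**2*(2*log(s) - 1).
Then F(4) - F(1) = (-16 + 64*log(2)) - (-1) = -15 + 64*log(2).

-15 + 64*log(2)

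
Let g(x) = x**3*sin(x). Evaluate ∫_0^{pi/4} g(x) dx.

Integrate by parts 3 times (u = x^3, dv = sin(x) dx).
An antiderivative is F(x) = -x**3*cos(x) + 3*x**2*sin(x) + 6*x*cos(x) - 6*sin(x).
Then F(pi/4) - F(0) = (sqrt(2)*(-384 - pi**3 + 12*pi**2 + 96*pi)/128) - (0) = sqrt(2)*(-384 - pi**3 + 12*pi**2 + 96*pi)/128.

sqrt(2)*(-384 - pi**3 + 12*pi**2 + 96*pi)/128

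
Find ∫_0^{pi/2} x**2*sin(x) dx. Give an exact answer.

-2 + pi

Integrate by parts twice (u = x^2, dv = sin(x) dx).
An antiderivative is F(x) = -x**2*cos(x) + 2*x*sin(x) + 2*cos(x).
Then F(pi/2) - F(0) = (pi) - (2) = -2 + pi.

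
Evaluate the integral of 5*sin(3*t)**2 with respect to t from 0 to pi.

5*pi/2

Use the identity sin^2(3*t) = (1 - cos(6*t))/2.
An antiderivative is F(t) = 5*t/2 - 5*sin(6*t)/12.
Then F(pi) - F(0) = (5*pi/2) - (0) = 5*pi/2.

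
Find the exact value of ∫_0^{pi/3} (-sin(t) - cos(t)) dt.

-sqrt(3)/2 - 1/2

An antiderivative is F(t) = -sin(t) + cos(t).
Then F(pi/3) - F(0) = (1/2 - sqrt(3)/2) - (1) = -sqrt(3)/2 - 1/2.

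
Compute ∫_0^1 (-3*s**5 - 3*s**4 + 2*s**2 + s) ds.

By the power rule, an antiderivative is F(s) = -s**6/2 - 3*s**5/5 + 2*s**3/3 + s**2/2.
Then F(1) - F(0) = (1/15) - (0) = 1/15.

1/15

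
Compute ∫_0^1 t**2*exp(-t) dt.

Integrate by parts twice (u = t^2, dv = exp(-t) dt).
An antiderivative is F(t) = (-t**2 - 2*t - 2)*exp(-t).
Then F(1) - F(0) = (-5*exp(-1)) - (-2) = 2 - 5*exp(-1).

2 - 5*exp(-1)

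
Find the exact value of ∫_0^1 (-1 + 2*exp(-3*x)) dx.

(-exp(3) - 2)*exp(-3)/3

An antiderivative is F(x) = -x - 2*exp(-3*x)/3.
Then F(1) - F(0) = (-1 - 2*exp(-3)/3) - (-2/3) = (-exp(3) - 2)*exp(-3)/3.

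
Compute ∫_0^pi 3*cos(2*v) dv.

An antiderivative is F(v) = 3*sin(2*v)/2.
Then F(pi) - F(0) = (0) - (0) = 0.

0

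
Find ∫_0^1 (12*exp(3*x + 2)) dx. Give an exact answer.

Let u = 3*x + 2, so du = 3 dx. When x = 0, u = 2; when x = 1, u = 5.
The integral becomes 4·∫ exp(u) du from 2 to 5, with antiderivative 4*exp(u).
Back in x: F(x) = 4*exp(3*x + 2).
Then F(1) - F(0) = (4*exp(5)) - (4*exp(2)) = -4*(1 - exp(3))*exp(2).

-4*(1 - exp(3))*exp(2)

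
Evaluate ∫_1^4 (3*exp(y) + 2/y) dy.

-3*exp(1) + log(16) + 3*exp(4)

An antiderivative is F(y) = 3*exp(y) + 2*log(y).
Then F(4) - F(1) = (log(16) + 3*exp(4)) - (3*exp(1)) = -3*exp(1) + log(16) + 3*exp(4).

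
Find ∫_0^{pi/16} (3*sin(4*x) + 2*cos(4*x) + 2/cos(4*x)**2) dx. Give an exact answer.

An antiderivative is F(x) = sin(4*x)/2 - 3*cos(4*x)/4 + tan(4*x)/2.
Then F(pi/16) - F(0) = (1/2 - sqrt(2)/8) - (-3/4) = 5/4 - sqrt(2)/8.

5/4 - sqrt(2)/8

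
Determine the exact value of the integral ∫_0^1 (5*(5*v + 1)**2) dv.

215/3

Let u = 5*v + 1, so du = 5 dv. When v = 0, u = 1; when v = 1, u = 6.
The integral becomes ∫ u**2 du from 1 to 6, with antiderivative u**3/3.
Back in v: F(v) = (5*v + 1)**3/3.
Then F(1) - F(0) = (72) - (1/3) = 215/3.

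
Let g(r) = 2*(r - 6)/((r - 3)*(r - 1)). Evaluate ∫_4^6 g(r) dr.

-8*log(3) + 5*log(5)

Factor the denominator: r**2 - 4*r + 3 = (r - 1)(r - 3).
Partial fractions: 2*(r - 6)/((r - 3)*(r - 1)) = 5/(r - 1) - 3/(r - 3).
An antiderivative is F(r) = -3*log(r - 3) + 5*log(r - 1).
Then F(6) - F(4) = (-3*log(3) + 5*log(5)) - (5*log(3)) = -8*log(3) + 5*log(5).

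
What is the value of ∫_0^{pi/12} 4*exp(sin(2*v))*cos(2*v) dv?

-2 + 2*exp(1/2)

Let u = sin(2*v), so du = 2*cos(2*v) dv. When v = 0, u = 0; when v = pi/12, u = 1/2.
The integral becomes 2·∫ exp(u) du from 0 to 1/2, with antiderivative 2*exp(u).
Back in v: F(v) = 2*exp(sin(2*v)).
Then F(pi/12) - F(0) = (2*exp(1/2)) - (2) = -2 + 2*exp(1/2).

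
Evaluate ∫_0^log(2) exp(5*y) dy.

31/5

Let u = exp(y), so du = exp(y) dy. When y = 0, u = 1; when y = log(2), u = 2.
The integral becomes ∫ u**4 du from 1 to 2, with antiderivative u**5/5.
Back in y: F(y) = exp(5*y)/5.
Then F(log(2)) - F(0) = (32/5) - (1/5) = 31/5.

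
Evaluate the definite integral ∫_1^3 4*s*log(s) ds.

Integrate by parts once (u = ln s, dv = 4*s ds).
An antiderivative is F(s) = s**2*(2*log(s) - 1).
Then F(3) - F(1) = (-9 + 18*log(3)) - (-1) = -8 + 18*log(3).

-8 + 18*log(3)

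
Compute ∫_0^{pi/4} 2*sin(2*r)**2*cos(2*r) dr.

Let u = sin(2*r), so du = 2*cos(2*r) dr. When r = 0, u = 0; when r = pi/4, u = 1.
The integral becomes ∫ u**2 du from 0 to 1, with antiderivative u**3/3.
Back in r: F(r) = sin(2*r)**3/3.
Then F(pi/4) - F(0) = (1/3) - (0) = 1/3.

1/3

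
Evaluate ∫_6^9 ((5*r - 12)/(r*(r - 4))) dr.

Factor the denominator: r**2 - 4*r = r(r - 4).
Partial fractions: (5*r - 12)/(r*(r - 4)) = 3/r + 2/(r - 4).
An antiderivative is F(r) = 3*log(r) + 2*log(r - 4).
Then F(9) - F(6) = (2*log(5) + 6*log(3)) - (3*log(3) + 5*log(2)) = -5*log(2) + 2*log(5) + 3*log(3).

-5*log(2) + 2*log(5) + 3*log(3)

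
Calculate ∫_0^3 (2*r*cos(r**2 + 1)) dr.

-sin(1) + sin(10)

Let u = r**2 + 1, so du = 2*r dr. When r = 0, u = 1; when r = 3, u = 10.
The integral becomes ∫ cos(u) du from 1 to 10, with antiderivative sin(u).
Back in r: F(r) = sin(r**2 + 1).
Then F(3) - F(0) = (sin(10)) - (sin(1)) = -sin(1) + sin(10).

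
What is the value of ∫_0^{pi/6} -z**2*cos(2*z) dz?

Integrate by parts twice (u = z^2, dv = -cos(2*z) dz).
An antiderivative is F(z) = -z**2*sin(2*z)/2 - z*cos(2*z)/2 + sin(2*z)/4.
Then F(pi/6) - F(0) = (-pi/24 - sqrt(3)*pi**2/144 + sqrt(3)/8) - (0) = -pi/24 - sqrt(3)*pi**2/144 + sqrt(3)/8.

-pi/24 - sqrt(3)*pi**2/144 + sqrt(3)/8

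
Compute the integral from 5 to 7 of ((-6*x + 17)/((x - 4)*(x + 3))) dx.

-5*log(5) - log(3) + 10*log(2)

Factor the denominator: x**2 - x - 12 = (x + 3)(x - 4).
Partial fractions: (-6*x + 17)/((x - 4)*(x + 3)) = -5/(x + 3) - 1/(x - 4).
An antiderivative is F(x) = -log(x - 4) - 5*log(x + 3).
Then F(7) - F(5) = (-5*log(5) - 5*log(2) - log(3)) - (-15*log(2)) = -5*log(5) - log(3) + 10*log(2).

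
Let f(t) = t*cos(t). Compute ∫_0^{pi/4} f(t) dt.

Integrate by parts once (u = t, dv = cos(t) dt).
An antiderivative is F(t) = t*sin(t) + cos(t).
Then F(pi/4) - F(0) = (sqrt(2)*(pi + 4)/8) - (1) = -1 + sqrt(2)*pi/8 + sqrt(2)/2.

-1 + sqrt(2)*pi/8 + sqrt(2)/2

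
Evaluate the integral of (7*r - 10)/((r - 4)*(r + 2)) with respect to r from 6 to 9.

-15*log(2) + 3*log(5) + 4*log(11)

Factor the denominator: r**2 - 2*r - 8 = (r + 2)(r - 4).
Partial fractions: (7*r - 10)/((r - 4)*(r + 2)) = 4/(r + 2) + 3/(r - 4).
An antiderivative is F(r) = 3*log(r - 4) + 4*log(r + 2).
Then F(9) - F(6) = (3*log(5) + 4*log(11)) - (15*log(2)) = -15*log(2) + 3*log(5) + 4*log(11).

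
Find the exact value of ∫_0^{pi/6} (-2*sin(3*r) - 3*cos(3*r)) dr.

-5/3

An antiderivative is F(r) = -sin(3*r) + 2*cos(3*r)/3.
Then F(pi/6) - F(0) = (-1) - (2/3) = -5/3.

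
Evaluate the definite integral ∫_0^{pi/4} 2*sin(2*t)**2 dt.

pi/4

Use the identity sin^2(2*t) = (1 - cos(4*t))/2.
An antiderivative is F(t) = t - sin(4*t)/4.
Then F(pi/4) - F(0) = (pi/4) - (0) = pi/4.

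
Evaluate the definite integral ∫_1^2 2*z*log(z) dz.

-3/2 + log(16)

Integrate by parts once (u = ln z, dv = 2*z dz).
An antiderivative is F(z) = z**2*(2*log(z) - 1)/2.
Then F(2) - F(1) = (-2 + log(16)) - (-1/2) = -3/2 + log(16).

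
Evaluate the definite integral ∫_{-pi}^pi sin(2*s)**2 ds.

pi

Use the identity sin^2(2*s) = (1 - cos(4*s))/2.
An antiderivative is F(s) = s/2 - sin(4*s)/8.
Then F(pi) - F(-pi) = (pi/2) - (-pi/2) = pi.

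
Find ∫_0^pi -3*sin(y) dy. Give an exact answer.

An antiderivative is F(y) = 3*cos(y).
Then F(pi) - F(0) = (-3) - (3) = -6.

-6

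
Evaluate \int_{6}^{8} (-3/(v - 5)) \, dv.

An antiderivative is F(v) = -3*log(v - 5).
Then F(8) - F(6) = (-log(27)) - (0) = -log(27).

-log(27)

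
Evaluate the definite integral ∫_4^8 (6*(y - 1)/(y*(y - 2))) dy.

Factor the denominator: y**2 - 2*y = y(y - 2).
Partial fractions: 6*(y - 1)/(y*(y - 2)) = 3/y + 3/(y - 2).
An antiderivative is F(y) = 3*log(y) + 3*log(y - 2).
Then F(8) - F(4) = (3*log(3) + 12*log(2)) - (9*log(2)) = 3*log(2) + 3*log(3).

3*log(2) + 3*log(3)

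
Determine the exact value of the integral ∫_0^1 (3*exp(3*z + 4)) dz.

-exp(4) + exp(7)

Let u = 3*z + 4, so du = 3 dz. When z = 0, u = 4; when z = 1, u = 7.
The integral becomes ∫ exp(u) du from 4 to 7, with antiderivative exp(u).
Back in z: F(z) = exp(3*z + 4).
Then F(1) - F(0) = (exp(7)) - (exp(4)) = -exp(4) + exp(7).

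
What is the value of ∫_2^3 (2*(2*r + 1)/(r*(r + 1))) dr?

Factor the denominator: r**2 + r = (r + 1)r.
Partial fractions: 2*(2*r + 1)/(r*(r + 1)) = 2/(r + 1) + 2/r.
An antiderivative is F(r) = 2*log(r) + 2*log(r + 1).
Then F(3) - F(2) = (2*log(3) + 4*log(2)) - (log(36)) = log(4).

log(4)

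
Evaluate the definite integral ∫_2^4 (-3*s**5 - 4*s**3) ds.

By the power rule, an antiderivative is F(s) = -s**6/2 - s**4.
Then F(4) - F(2) = (-2304) - (-48) = -2256.

-2256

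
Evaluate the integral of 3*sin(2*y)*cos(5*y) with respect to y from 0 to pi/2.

Use the identity sin(2*y)cos(5*y) = [sin(7*y) + sin(-3*y)]/2.
An antiderivative is F(y) = cos(3*y)/2 - 3*cos(7*y)/14.
Then F(pi/2) - F(0) = (0) - (2/7) = -2/7.

-2/7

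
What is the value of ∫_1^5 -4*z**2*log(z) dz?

Integrate by parts once (u = ln z, dv = -4*z**2 dz).
An antiderivative is F(z) = -4*z**3*(3*log(z) - 1)/9.
Then F(5) - F(1) = (500/9 - 500*log(5)/3) - (4/9) = 496/9 - 500*log(5)/3.

496/9 - 500*log(5)/3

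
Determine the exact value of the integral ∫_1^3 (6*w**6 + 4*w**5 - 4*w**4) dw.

By the power rule, an antiderivative is F(w) = 6*w**7/7 + 2*w**6/3 - 4*w**5/5.
Then F(3) - F(1) = (75816/35) - (76/105) = 227372/105.

227372/105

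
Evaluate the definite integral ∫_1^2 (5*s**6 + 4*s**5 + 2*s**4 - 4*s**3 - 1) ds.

By the power rule, an antiderivative is F(s) = 5*s**7/7 + 2*s**6/3 + 2*s**5/5 - s**4 - s.
Then F(2) - F(1) = (13534/105) - (-23/105) = 4519/35.

4519/35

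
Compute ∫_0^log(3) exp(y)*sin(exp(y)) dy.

Let u = exp(y), so du = exp(y) dy. When y = 0, u = 1; when y = log(3), u = 3.
The integral becomes ∫ sin(u) du from 1 to 3, with antiderivative -cos(u).
Back in y: F(y) = -cos(exp(y)).
Then F(log(3)) - F(0) = (-cos(3)) - (-cos(1)) = cos(1) - cos(3).

cos(1) - cos(3)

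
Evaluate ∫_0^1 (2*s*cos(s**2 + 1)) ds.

-sin(1) + sin(2)

Let u = s**2 + 1, so du = 2*s ds. When s = 0, u = 1; when s = 1, u = 2.
The integral becomes ∫ cos(u) du from 1 to 2, with antiderivative sin(u).
Back in s: F(s) = sin(s**2 + 1).
Then F(1) - F(0) = (sin(2)) - (sin(1)) = -sin(1) + sin(2).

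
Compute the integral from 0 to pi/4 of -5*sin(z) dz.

-5 + 5*sqrt(2)/2

An antiderivative is F(z) = 5*cos(z).
Then F(pi/4) - F(0) = (5*sqrt(2)/2) - (5) = -5 + 5*sqrt(2)/2.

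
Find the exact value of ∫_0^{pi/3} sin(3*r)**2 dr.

Use the identity sin^2(3*r) = (1 - cos(6*r))/2.
An antiderivative is F(r) = r/2 - sin(6*r)/12.
Then F(pi/3) - F(0) = (pi/6) - (0) = pi/6.

pi/6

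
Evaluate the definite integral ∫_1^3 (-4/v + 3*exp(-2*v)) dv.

An antiderivative is F(v) = -4*log(v) - 3*exp(-2*v)/2.
Then F(3) - F(1) = (-4*log(3) - 3*exp(-6)/2) - (-3*exp(-2)/2) = -4*log(3) - 3*exp(-6)/2 + 3*exp(-2)/2.

-4*log(3) - 3*exp(-6)/2 + 3*exp(-2)/2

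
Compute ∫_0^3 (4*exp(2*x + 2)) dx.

-2*(1 - exp(6))*exp(2)

Let u = 2*x + 2, so du = 2 dx. When x = 0, u = 2; when x = 3, u = 8.
The integral becomes 2·∫ exp(u) du from 2 to 8, with antiderivative 2*exp(u).
Back in x: F(x) = 2*exp(2*x + 2).
Then F(3) - F(0) = (2*exp(8)) - (2*exp(2)) = -2*(1 - exp(6))*exp(2).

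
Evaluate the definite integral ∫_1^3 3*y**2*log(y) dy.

-26/3 + 27*log(3)

Integrate by parts once (u = ln y, dv = 3*y**2 dy).
An antiderivative is F(y) = y**3*(3*log(y) - 1)/3.
Then F(3) - F(1) = (-9 + 27*log(3)) - (-1/3) = -26/3 + 27*log(3).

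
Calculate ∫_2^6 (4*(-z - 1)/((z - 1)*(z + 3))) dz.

Factor the denominator: z**2 + 2*z - 3 = (z + 3)(z - 1).
Partial fractions: 4*(-z - 1)/((z - 1)*(z + 3)) = -2/(z + 3) - 2/(z - 1).
An antiderivative is F(z) = -2*log(z - 1) - 2*log(z + 3).
Then F(6) - F(2) = (-4*log(3) - 2*log(5)) - (-log(25)) = -log(81).

-log(81)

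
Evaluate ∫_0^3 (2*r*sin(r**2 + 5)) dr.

-cos(14) + cos(5)

Let u = r**2 + 5, so du = 2*r dr. When r = 0, u = 5; when r = 3, u = 14.
The integral becomes ∫ sin(u) du from 5 to 14, with antiderivative -cos(u).
Back in r: F(r) = -cos(r**2 + 5).
Then F(3) - F(0) = (-cos(14)) - (-cos(5)) = -cos(14) + cos(5).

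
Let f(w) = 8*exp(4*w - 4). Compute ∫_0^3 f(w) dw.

Let u = 4*w - 4, so du = 4 dw. When w = 0, u = -4; when w = 3, u = 8.
The integral becomes 2·∫ exp(u) du from -4 to 8, with antiderivative 2*exp(u).
Back in w: F(w) = 2*exp(4*w - 4).
Then F(3) - F(0) = (2*exp(8)) - (2*exp(-4)) = -(2 - 2*exp(12))*exp(-4).

-(2 - 2*exp(12))*exp(-4)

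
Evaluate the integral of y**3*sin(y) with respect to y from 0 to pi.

pi*(-6 + pi**2)

Integrate by parts 3 times (u = y^3, dv = sin(y) dy).
An antiderivative is F(y) = -y**3*cos(y) + 3*y**2*sin(y) + 6*y*cos(y) - 6*sin(y).
Then F(pi) - F(0) = (pi*(-6 + pi**2)) - (0) = pi*(-6 + pi**2).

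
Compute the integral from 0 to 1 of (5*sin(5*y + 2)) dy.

-cos(7) + cos(2)

Let u = 5*y + 2, so du = 5 dy. When y = 0, u = 2; when y = 1, u = 7.
The integral becomes ∫ sin(u) du from 2 to 7, with antiderivative -cos(u).
Back in y: F(y) = -cos(5*y + 2).
Then F(1) - F(0) = (-cos(7)) - (-cos(2)) = -cos(7) + cos(2).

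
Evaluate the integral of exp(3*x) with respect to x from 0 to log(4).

21

Let u = exp(x), so du = exp(x) dx. When x = 0, u = 1; when x = log(4), u = 4.
The integral becomes ∫ u**2 du from 1 to 4, with antiderivative u**3/3.
Back in x: F(x) = exp(3*x)/3.
Then F(log(4)) - F(0) = (64/3) - (1/3) = 21.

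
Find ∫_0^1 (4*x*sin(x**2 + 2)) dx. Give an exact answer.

Let u = x**2 + 2, so du = 2*x dx. When x = 0, u = 2; when x = 1, u = 3.
The integral becomes 2·∫ sin(u) du from 2 to 3, with antiderivative -2*cos(u).
Back in x: F(x) = -2*cos(x**2 + 2).
Then F(1) - F(0) = (-2*cos(3)) - (-2*cos(2)) = 2*cos(2) - 2*cos(3).

2*cos(2) - 2*cos(3)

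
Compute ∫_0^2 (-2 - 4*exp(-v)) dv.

An antiderivative is F(v) = -2*v + 4*exp(-v).
Then F(2) - F(0) = (-4 + 4*exp(-2)) - (4) = -8 + 4*exp(-2).

-8 + 4*exp(-2)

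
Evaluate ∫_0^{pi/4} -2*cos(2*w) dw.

An antiderivative is F(w) = -sin(2*w).
Then F(pi/4) - F(0) = (-1) - (0) = -1.

-1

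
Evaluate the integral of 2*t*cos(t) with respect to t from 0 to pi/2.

Integrate by parts once (u = t, dv = 2*cos(t) dt).
An antiderivative is F(t) = 2*t*sin(t) + 2*cos(t).
Then F(pi/2) - F(0) = (pi) - (2) = -2 + pi.

-2 + pi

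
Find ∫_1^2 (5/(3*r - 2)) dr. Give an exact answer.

An antiderivative is F(r) = 5*log(3*r - 2)/3.
Then F(2) - F(1) = (10*log(2)/3) - (0) = 10*log(2)/3.

10*log(2)/3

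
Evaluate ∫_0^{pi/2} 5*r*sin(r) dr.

Integrate by parts once (u = r, dv = 5*sin(r) dr).
An antiderivative is F(r) = -5*r*cos(r) + 5*sin(r).
Then F(pi/2) - F(0) = (5) - (0) = 5.

5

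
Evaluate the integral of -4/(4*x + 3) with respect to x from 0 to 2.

An antiderivative is F(x) = -log(4*x + 3).
Then F(2) - F(0) = (-log(11)) - (-log(3)) = log(3/11).

log(3/11)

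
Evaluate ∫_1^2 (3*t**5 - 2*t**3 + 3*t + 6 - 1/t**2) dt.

34

By the power rule, an antiderivative is F(t) = t**6/2 - t**4/2 + 3*t**2/2 + 6*t + 1/t.
Then F(2) - F(1) = (85/2) - (17/2) = 34.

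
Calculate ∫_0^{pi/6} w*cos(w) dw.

Integrate by parts once (u = w, dv = cos(w) dw).
An antiderivative is F(w) = w*sin(w) + cos(w).
Then F(pi/6) - F(0) = (pi/12 + sqrt(3)/2) - (1) = -1 + pi/12 + sqrt(3)/2.

-1 + pi/12 + sqrt(3)/2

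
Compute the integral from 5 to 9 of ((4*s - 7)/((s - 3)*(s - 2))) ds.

-log(7) + 6*log(3)

Factor the denominator: s**2 - 5*s + 6 = (s - 2)(s - 3).
Partial fractions: (4*s - 7)/((s - 3)*(s - 2)) = -1/(s - 2) + 5/(s - 3).
An antiderivative is F(s) = 5*log(s - 3) - log(s - 2).
Then F(9) - F(5) = (-log(7) + 5*log(2) + 5*log(3)) - (log(32/3)) = -log(7) + 6*log(3).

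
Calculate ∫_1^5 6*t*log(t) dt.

-36 + 75*log(5)

Integrate by parts once (u = ln t, dv = 6*t dt).
An antiderivative is F(t) = 3*t**2*(2*log(t) - 1)/2.
Then F(5) - F(1) = (-75/2 + 75*log(5)) - (-3/2) = -36 + 75*log(5).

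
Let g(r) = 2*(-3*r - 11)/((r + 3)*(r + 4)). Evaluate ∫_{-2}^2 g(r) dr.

Factor the denominator: r**2 + 7*r + 12 = (r + 4)(r + 3).
Partial fractions: 2*(-3*r - 11)/((r + 3)*(r + 4)) = -2/(r + 4) - 4/(r + 3).
An antiderivative is F(r) = -4*log(r + 3) - 2*log(r + 4).
Then F(2) - F(-2) = (-4*log(5) - 2*log(3) - 2*log(2)) - (-log(4)) = -4*log(5) - 2*log(3).

-4*log(5) - 2*log(3)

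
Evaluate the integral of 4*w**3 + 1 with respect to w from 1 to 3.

82

By the power rule, an antiderivative is F(w) = w**4 + w.
Then F(3) - F(1) = (84) - (2) = 82.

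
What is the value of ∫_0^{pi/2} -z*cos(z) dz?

1 - pi/2

Integrate by parts once (u = z, dv = -cos(z) dz).
An antiderivative is F(z) = -z*sin(z) - cos(z).
Then F(pi/2) - F(0) = (-pi/2) - (-1) = 1 - pi/2.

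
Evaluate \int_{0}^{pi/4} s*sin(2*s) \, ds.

1/4

Integrate by parts once (u = s, dv = sin(2*s) ds).
An antiderivative is F(s) = -s*cos(2*s)/2 + sin(2*s)/4.
Then F(pi/4) - F(0) = (1/4) - (0) = 1/4.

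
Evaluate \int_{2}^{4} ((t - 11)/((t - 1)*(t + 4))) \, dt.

Factor the denominator: t**2 + 3*t - 4 = (t + 4)(t - 1).
Partial fractions: (t - 11)/((t - 1)*(t + 4)) = 3/(t + 4) - 2/(t - 1).
An antiderivative is F(t) = -2*log(t - 1) + 3*log(t + 4).
Then F(4) - F(2) = (-2*log(3) + 9*log(2)) - (3*log(2) + 3*log(3)) = -5*log(3) + 6*log(2).

-5*log(3) + 6*log(2)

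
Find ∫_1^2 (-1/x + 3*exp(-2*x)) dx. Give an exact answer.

-log(2) - 3*exp(-4)/2 + 3*exp(-2)/2

An antiderivative is F(x) = -log(x) - 3*exp(-2*x)/2.
Then F(2) - F(1) = (-log(2) - 3*exp(-4)/2) - (-3*exp(-2)/2) = -log(2) - 3*exp(-4)/2 + 3*exp(-2)/2.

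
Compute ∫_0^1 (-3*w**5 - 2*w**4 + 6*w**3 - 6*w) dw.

By the power rule, an antiderivative is F(w) = -w**6/2 - 2*w**5/5 + 3*w**4/2 - 3*w**2.
Then F(1) - F(0) = (-12/5) - (0) = -12/5.

-12/5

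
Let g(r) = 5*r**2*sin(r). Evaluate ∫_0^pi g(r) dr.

-20 + 5*pi**2

Integrate by parts twice (u = r^2, dv = 5*sin(r) dr).
An antiderivative is F(r) = -5*r**2*cos(r) + 10*r*sin(r) + 10*cos(r).
Then F(pi) - F(0) = (-10 + 5*pi**2) - (10) = -20 + 5*pi**2.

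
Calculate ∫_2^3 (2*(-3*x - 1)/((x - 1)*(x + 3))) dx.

Factor the denominator: x**2 + 2*x - 3 = (x + 3)(x - 1).
Partial fractions: 2*(-3*x - 1)/((x - 1)*(x + 3)) = -4/(x + 3) - 2/(x - 1).
An antiderivative is F(x) = -2*log(x - 1) - 4*log(x + 3).
Then F(3) - F(2) = (-4*log(3) - 6*log(2)) - (-4*log(5)) = -4*log(3) - 6*log(2) + 4*log(5).

-4*log(3) - 6*log(2) + 4*log(5)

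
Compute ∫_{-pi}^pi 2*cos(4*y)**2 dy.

Use the identity cos^2(4*y) = (1 + cos(8*y))/2.
An antiderivative is F(y) = y + sin(8*y)/8.
Then F(pi) - F(-pi) = (pi) - (-pi) = 2*pi.

2*pi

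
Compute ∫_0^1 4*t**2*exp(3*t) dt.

-8/27 + 20*exp(3)/27

Integrate by parts twice (u = t^2, dv = 4*exp(3*t) dt).
An antiderivative is F(t) = (36*t**2 - 24*t + 8)*exp(3*t)/27.
Then F(1) - F(0) = (20*exp(3)/27) - (8/27) = -8/27 + 20*exp(3)/27.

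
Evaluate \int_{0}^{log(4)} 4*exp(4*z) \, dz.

255

Let u = exp(z), so du = exp(z) dz. When z = 0, u = 1; when z = log(4), u = 4.
The integral becomes 4·∫ u**3 du from 1 to 4, with antiderivative u**4.
Back in z: F(z) = exp(4*z).
Then F(log(4)) - F(0) = (256) - (1) = 255.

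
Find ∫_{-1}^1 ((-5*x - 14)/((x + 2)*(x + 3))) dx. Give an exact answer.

Factor the denominator: x**2 + 5*x + 6 = (x + 3)(x + 2).
Partial fractions: (-5*x - 14)/((x + 2)*(x + 3)) = -1/(x + 3) - 4/(x + 2).
An antiderivative is F(x) = -4*log(x + 2) - log(x + 3).
Then F(1) - F(-1) = (-4*log(3) - 2*log(2)) - (-log(2)) = -4*log(3) - log(2).

-4*log(3) - log(2)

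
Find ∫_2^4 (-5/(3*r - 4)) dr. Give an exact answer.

An antiderivative is F(r) = -5*log(3*r - 4)/3.
Then F(4) - F(2) = (-log(32)) - (-5*log(2)/3) = -10*log(2)/3.

-10*log(2)/3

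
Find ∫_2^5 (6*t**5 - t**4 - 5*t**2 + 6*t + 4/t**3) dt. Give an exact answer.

By the power rule, an antiderivative is F(t) = t**6 - t**5/5 - 5*t**3/3 + 3*t**2 - 2/t**2.
Then F(5) - F(2) = (1114994/75) - (1673/30) = 740541/50.

740541/50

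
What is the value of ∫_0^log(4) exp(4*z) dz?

Let u = exp(z), so du = exp(z) dz. When z = 0, u = 1; when z = log(4), u = 4.
The integral becomes ∫ u**3 du from 1 to 4, with antiderivative u**4/4.
Back in z: F(z) = exp(4*z)/4.
Then F(log(4)) - F(0) = (64) - (1/4) = 255/4.

255/4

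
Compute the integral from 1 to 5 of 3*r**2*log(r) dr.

-124/3 + 125*log(5)

Integrate by parts once (u = ln r, dv = 3*r**2 dr).
An antiderivative is F(r) = r**3*(3*log(r) - 1)/3.
Then F(5) - F(1) = (-125/3 + 125*log(5)) - (-1/3) = -124/3 + 125*log(5).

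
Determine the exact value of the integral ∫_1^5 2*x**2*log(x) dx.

Integrate by parts once (u = ln x, dv = 2*x**2 dx).
An antiderivative is F(x) = 2*x**3*(3*log(x) - 1)/9.
Then F(5) - F(1) = (-250/9 + 250*log(5)/3) - (-2/9) = -248/9 + 250*log(5)/3.

-248/9 + 250*log(5)/3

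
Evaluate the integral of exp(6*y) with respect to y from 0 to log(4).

Let u = exp(y), so du = exp(y) dy. When y = 0, u = 1; when y = log(4), u = 4.
The integral becomes ∫ u**5 du from 1 to 4, with antiderivative u**6/6.
Back in y: F(y) = exp(6*y)/6.
Then F(log(4)) - F(0) = (2048/3) - (1/6) = 1365/2.

1365/2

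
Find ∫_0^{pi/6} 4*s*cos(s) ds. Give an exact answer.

Integrate by parts once (u = s, dv = 4*cos(s) ds).
An antiderivative is F(s) = 4*s*sin(s) + 4*cos(s).
Then F(pi/6) - F(0) = (pi/3 + 2*sqrt(3)) - (4) = -4 + pi/3 + 2*sqrt(3).

-4 + pi/3 + 2*sqrt(3)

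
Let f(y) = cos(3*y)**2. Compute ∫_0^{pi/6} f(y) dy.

Use the identity cos^2(3*y) = (1 + cos(6*y))/2.
An antiderivative is F(y) = y/2 + sin(6*y)/12.
Then F(pi/6) - F(0) = (pi/12) - (0) = pi/12.

pi/12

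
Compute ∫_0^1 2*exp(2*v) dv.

-1 + exp(2)

An antiderivative is F(v) = exp(2*v).
Then F(1) - F(0) = (exp(2)) - (1) = -1 + exp(2).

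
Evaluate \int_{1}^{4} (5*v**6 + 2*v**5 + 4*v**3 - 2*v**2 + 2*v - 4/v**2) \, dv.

93045/7

By the power rule, an antiderivative is F(v) = 5*v**7/7 + v**6/3 + v**4 - 2*v**3/3 + v**2 + 4/v.
Then F(4) - F(1) = (279269/21) - (134/21) = 93045/7.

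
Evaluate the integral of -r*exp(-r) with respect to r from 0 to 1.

-1 + 2*exp(-1)

Integrate by parts once (u = r, dv = -exp(-r) dr).
An antiderivative is F(r) = (r + 1)*exp(-r).
Then F(1) - F(0) = (2*exp(-1)) - (1) = -1 + 2*exp(-1).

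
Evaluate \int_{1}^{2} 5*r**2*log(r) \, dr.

-35/9 + 40*log(2)/3

Integrate by parts once (u = ln r, dv = 5*r**2 dr).
An antiderivative is F(r) = 5*r**3*(3*log(r) - 1)/9.
Then F(2) - F(1) = (-40/9 + 40*log(2)/3) - (-5/9) = -35/9 + 40*log(2)/3.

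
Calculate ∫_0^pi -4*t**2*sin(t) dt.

Integrate by parts twice (u = t^2, dv = -4*sin(t) dt).
An antiderivative is F(t) = 4*t**2*cos(t) - 8*t*sin(t) - 8*cos(t).
Then F(pi) - F(0) = (8 - 4*pi**2) - (-8) = 16 - 4*pi**2.

16 - 4*pi**2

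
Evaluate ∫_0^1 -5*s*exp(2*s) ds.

Integrate by parts once (u = s, dv = -5*exp(2*s) ds).
An antiderivative is F(s) = (-10*s + 5)*exp(2*s)/4.
Then F(1) - F(0) = (-5*exp(2)/4) - (5/4) = -5*exp(2)/4 - 5/4.

-5*exp(2)/4 - 5/4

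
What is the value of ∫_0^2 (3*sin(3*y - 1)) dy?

Let u = 3*y - 1, so du = 3 dy. When y = 0, u = -1; when y = 2, u = 5.
The integral becomes ∫ sin(u) du from -1 to 5, with antiderivative -cos(u).
Back in y: F(y) = -cos(3*y - 1).
Then F(2) - F(0) = (-cos(5)) - (-cos(1)) = -cos(5) + cos(1).

-cos(5) + cos(1)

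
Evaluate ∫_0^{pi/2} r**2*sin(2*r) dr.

-1/2 + pi**2/8

Integrate by parts twice (u = r^2, dv = sin(2*r) dr).
An antiderivative is F(r) = -r**2*cos(2*r)/2 + r*sin(2*r)/2 + cos(2*r)/4.
Then F(pi/2) - F(0) = (-1/4 + pi**2/8) - (1/4) = -1/2 + pi**2/8.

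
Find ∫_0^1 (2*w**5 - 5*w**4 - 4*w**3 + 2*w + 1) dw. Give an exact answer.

By the power rule, an antiderivative is F(w) = w**6/3 - w**5 - w**4 + w**2 + w.
Then F(1) - F(0) = (1/3) - (0) = 1/3.

1/3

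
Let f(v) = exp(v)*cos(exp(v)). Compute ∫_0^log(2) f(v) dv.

Let u = exp(v), so du = exp(v) dv. When v = 0, u = 1; when v = log(2), u = 2.
The integral becomes ∫ cos(u) du from 1 to 2, with antiderivative sin(u).
Back in v: F(v) = sin(exp(v)).
Then F(log(2)) - F(0) = (sin(2)) - (sin(1)) = -sin(1) + sin(2).

-sin(1) + sin(2)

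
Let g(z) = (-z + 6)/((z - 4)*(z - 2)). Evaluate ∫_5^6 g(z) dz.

log(9/8)

Factor the denominator: z**2 - 6*z + 8 = (z - 2)(z - 4).
Partial fractions: (-z + 6)/((z - 4)*(z - 2)) = -2/(z - 2) + 1/(z - 4).
An antiderivative is F(z) = log(z - 4) - 2*log(z - 2).
Then F(6) - F(5) = (-log(8)) - (-log(9)) = log(9/8).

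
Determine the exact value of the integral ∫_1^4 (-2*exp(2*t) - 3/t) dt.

An antiderivative is F(t) = -exp(2*t) - 3*log(t).
Then F(4) - F(1) = (-exp(8) - log(64)) - (-exp(2)) = -exp(8) - log(64) + exp(2).

-exp(8) - log(64) + exp(2)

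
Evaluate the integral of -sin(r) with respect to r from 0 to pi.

-2

An antiderivative is F(r) = cos(r).
Then F(pi) - F(0) = (-1) - (1) = -2.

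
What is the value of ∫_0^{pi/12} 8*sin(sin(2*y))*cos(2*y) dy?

Let u = sin(2*y), so du = 2*cos(2*y) dy. When y = 0, u = 0; when y = pi/12, u = 1/2.
The integral becomes 4·∫ sin(u) du from 0 to 1/2, with antiderivative -4*cos(u).
Back in y: F(y) = -4*cos(sin(2*y)).
Then F(pi/12) - F(0) = (-4*cos(1/2)) - (-4) = 4 - 4*cos(1/2).

4 - 4*cos(1/2)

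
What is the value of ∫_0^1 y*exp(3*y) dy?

Integrate by parts once (u = y, dv = exp(3*y) dy).
An antiderivative is F(y) = (3*y - 1)*exp(3*y)/9.
Then F(1) - F(0) = (2*exp(3)/9) - (-1/9) = 1/9 + 2*exp(3)/9.

1/9 + 2*exp(3)/9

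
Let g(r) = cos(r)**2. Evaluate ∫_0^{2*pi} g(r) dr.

Use the identity cos^2(r) = (1 + cos(2*r))/2.
An antiderivative is F(r) = r/2 + sin(2*r)/4.
Then F(2*pi) - F(0) = (pi) - (0) = pi.

pi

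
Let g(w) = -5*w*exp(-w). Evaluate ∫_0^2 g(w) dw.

-5 + 15*exp(-2)

Integrate by parts once (u = w, dv = -5*exp(-w) dw).
An antiderivative is F(w) = (5*w + 5)*exp(-w).
Then F(2) - F(0) = (15*exp(-2)) - (5) = -5 + 15*exp(-2).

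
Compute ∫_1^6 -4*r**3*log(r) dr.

Integrate by parts once (u = ln r, dv = -4*r**3 dr).
An antiderivative is F(r) = -r**4*(4*log(r) - 1)/4.
Then F(6) - F(1) = (-1296*log(3) - 1296*log(2) + 324) - (1/4) = -1296*log(3) - 1296*log(2) + 1295/4.

-1296*log(3) - 1296*log(2) + 1295/4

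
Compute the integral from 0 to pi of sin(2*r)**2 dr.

Use the identity sin^2(2*r) = (1 - cos(4*r))/2.
An antiderivative is F(r) = r/2 - sin(4*r)/8.
Then F(pi) - F(0) = (pi/2) - (0) = pi/2.

pi/2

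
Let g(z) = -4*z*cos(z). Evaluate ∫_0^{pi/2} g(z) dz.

Integrate by parts once (u = z, dv = -4*cos(z) dz).
An antiderivative is F(z) = -4*z*sin(z) - 4*cos(z).
Then F(pi/2) - F(0) = (-2*pi) - (-4) = 4 - 2*pi.

4 - 2*pi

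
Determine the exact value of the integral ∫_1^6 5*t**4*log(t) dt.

Integrate by parts once (u = ln t, dv = 5*t**4 dt).
An antiderivative is F(t) = t**5*(5*log(t) - 1)/5.
Then F(6) - F(1) = (-7776/5 + 7776*log(2) + 7776*log(3)) - (-1/5) = -1555 + 7776*log(2) + 7776*log(3).

-1555 + 7776*log(2) + 7776*log(3)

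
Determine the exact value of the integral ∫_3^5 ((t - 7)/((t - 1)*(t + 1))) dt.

Factor the denominator: t**2 - 1 = (t + 1)(t - 1).
Partial fractions: (t - 7)/((t - 1)*(t + 1)) = 4/(t + 1) - 3/(t - 1).
An antiderivative is F(t) = -3*log(t - 1) + 4*log(t + 1).
Then F(5) - F(3) = (log(81/4)) - (log(32)) = -7*log(2) + 4*log(3).

-7*log(2) + 4*log(3)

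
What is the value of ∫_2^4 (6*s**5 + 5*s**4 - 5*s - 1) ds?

By the power rule, an antiderivative is F(s) = s**6 + s**5 - 5*s**2/2 - s.
Then F(4) - F(2) = (5076) - (84) = 4992.

4992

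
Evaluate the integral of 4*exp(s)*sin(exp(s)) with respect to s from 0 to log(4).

4*cos(1) - 4*cos(4)

Let u = exp(s), so du = exp(s) ds. When s = 0, u = 1; when s = log(4), u = 4.
The integral becomes 4·∫ sin(u) du from 1 to 4, with antiderivative -4*cos(u).
Back in s: F(s) = -4*cos(exp(s)).
Then F(log(4)) - F(0) = (-4*cos(4)) - (-4*cos(1)) = 4*cos(1) - 4*cos(4).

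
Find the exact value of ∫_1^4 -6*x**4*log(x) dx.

6138/25 - 12288*log(2)/5

Integrate by parts once (u = ln x, dv = -6*x**4 dx).
An antiderivative is F(x) = -6*x**5*(5*log(x) - 1)/25.
Then F(4) - F(1) = (6144/25 - 12288*log(2)/5) - (6/25) = 6138/25 - 12288*log(2)/5.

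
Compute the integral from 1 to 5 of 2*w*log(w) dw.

Integrate by parts once (u = ln w, dv = 2*w dw).
An antiderivative is F(w) = w**2*(2*log(w) - 1)/2.
Then F(5) - F(1) = (-25/2 + 25*log(5)) - (-1/2) = -12 + 25*log(5).

-12 + 25*log(5)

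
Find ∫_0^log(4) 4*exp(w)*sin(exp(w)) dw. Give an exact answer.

4*cos(1) - 4*cos(4)

Let u = exp(w), so du = exp(w) dw. When w = 0, u = 1; when w = log(4), u = 4.
The integral becomes 4·∫ sin(u) du from 1 to 4, with antiderivative -4*cos(u).
Back in w: F(w) = -4*cos(exp(w)).
Then F(log(4)) - F(0) = (-4*cos(4)) - (-4*cos(1)) = 4*cos(1) - 4*cos(4).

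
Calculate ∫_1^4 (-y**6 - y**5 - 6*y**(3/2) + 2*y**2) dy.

-213873/70

By the power rule, an antiderivative is F(y) = -y**7/7 - y**6/6 - 12*y**(5/2)/5 + 2*y**3/3.
Then F(4) - F(1) = (-107008/35) - (-143/70) = -213873/70.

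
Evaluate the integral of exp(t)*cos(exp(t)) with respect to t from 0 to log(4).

Let u = exp(t), so du = exp(t) dt. When t = 0, u = 1; when t = log(4), u = 4.
The integral becomes ∫ cos(u) du from 1 to 4, with antiderivative sin(u).
Back in t: F(t) = sin(exp(t)).
Then F(log(4)) - F(0) = (sin(4)) - (sin(1)) = -sin(1) + sin(4).

-sin(1) + sin(4)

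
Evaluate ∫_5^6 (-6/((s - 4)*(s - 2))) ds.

log(8/27)

Factor the denominator: s**2 - 6*s + 8 = (s - 2)(s - 4).
Partial fractions: -6/((s - 4)*(s - 2)) = 3/(s - 2) - 3/(s - 4).
An antiderivative is F(s) = -3*log(s - 4) + 3*log(s - 2).
Then F(6) - F(5) = (log(8)) - (log(27)) = log(8/27).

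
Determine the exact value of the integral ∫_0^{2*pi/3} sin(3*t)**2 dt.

pi/3

Use the identity sin^2(3*t) = (1 - cos(6*t))/2.
An antiderivative is F(t) = t/2 - sin(6*t)/12.
Then F(2*pi/3) - F(0) = (pi/3) - (0) = pi/3.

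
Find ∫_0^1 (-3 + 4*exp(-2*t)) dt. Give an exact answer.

An antiderivative is F(t) = -3*t - 2*exp(-2*t).
Then F(1) - F(0) = (-3 - 2*exp(-2)) - (-2) = -1 - 2*exp(-2).

-1 - 2*exp(-2)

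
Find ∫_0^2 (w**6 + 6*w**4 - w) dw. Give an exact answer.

1914/35

By the power rule, an antiderivative is F(w) = w**7/7 + 6*w**5/5 - w**2/2.
Then F(2) - F(0) = (1914/35) - (0) = 1914/35.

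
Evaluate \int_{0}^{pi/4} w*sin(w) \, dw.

Integrate by parts once (u = w, dv = sin(w) dw).
An antiderivative is F(w) = -w*cos(w) + sin(w).
Then F(pi/4) - F(0) = (sqrt(2)*(4 - pi)/8) - (0) = sqrt(2)*(4 - pi)/8.

sqrt(2)*(4 - pi)/8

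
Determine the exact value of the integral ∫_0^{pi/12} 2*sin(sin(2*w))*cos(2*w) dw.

1 - cos(1/2)

Let u = sin(2*w), so du = 2*cos(2*w) dw. When w = 0, u = 0; when w = pi/12, u = 1/2.
The integral becomes ∫ sin(u) du from 0 to 1/2, with antiderivative -cos(u).
Back in w: F(w) = -cos(sin(2*w)).
Then F(pi/12) - F(0) = (-cos(1/2)) - (-1) = 1 - cos(1/2).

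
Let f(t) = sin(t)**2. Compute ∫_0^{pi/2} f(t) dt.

pi/4

Use the identity sin^2(t) = (1 - cos(2*t))/2.
An antiderivative is F(t) = t/2 - sin(2*t)/4.
Then F(pi/2) - F(0) = (pi/4) - (0) = pi/4.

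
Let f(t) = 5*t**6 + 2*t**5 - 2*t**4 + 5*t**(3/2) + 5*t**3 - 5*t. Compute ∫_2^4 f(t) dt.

By the power rule, an antiderivative is F(t) = 5*t**7/7 + t**6/3 + 2*t**(5/2) - 2*t**5/5 + 5*t**4/4 - 5*t**2/2.
Then F(4) - F(2) = (1365272/105) - (8*sqrt(2) + 11546/105) = 451242/35 - 8*sqrt(2).

451242/35 - 8*sqrt(2)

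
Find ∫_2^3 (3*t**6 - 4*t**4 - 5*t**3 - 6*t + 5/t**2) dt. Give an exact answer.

By the power rule, an antiderivative is F(t) = 3*t**7/7 - 4*t**5/5 - 5*t**4/4 - 3*t**2 - 5/t.
Then F(3) - F(2) = (257447/420) - (-367/70) = 259649/420.

259649/420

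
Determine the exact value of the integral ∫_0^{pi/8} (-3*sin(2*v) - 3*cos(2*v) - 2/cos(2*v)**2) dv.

An antiderivative is F(v) = -3*sin(2*v)/2 + 3*cos(2*v)/2 - tan(2*v).
Then F(pi/8) - F(0) = (-1) - (3/2) = -5/2.

-5/2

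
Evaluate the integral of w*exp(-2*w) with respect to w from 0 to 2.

Integrate by parts once (u = w, dv = exp(-2*w) dw).
An antiderivative is F(w) = (-2*w - 1)*exp(-2*w)/4.
Then F(2) - F(0) = (-5*exp(-4)/4) - (-1/4) = (-5 + exp(4))*exp(-4)/4.

(-5 + exp(4))*exp(-4)/4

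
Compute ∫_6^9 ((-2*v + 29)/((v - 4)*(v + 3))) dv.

-13*log(2) + 3*log(5) + 5*log(3)

Factor the denominator: v**2 - v - 12 = (v + 3)(v - 4).
Partial fractions: (-2*v + 29)/((v - 4)*(v + 3)) = -5/(v + 3) + 3/(v - 4).
An antiderivative is F(v) = 3*log(v - 4) - 5*log(v + 3).
Then F(9) - F(6) = (-10*log(2) - 5*log(3) + 3*log(5)) - (-10*log(3) + 3*log(2)) = -13*log(2) + 3*log(5) + 5*log(3).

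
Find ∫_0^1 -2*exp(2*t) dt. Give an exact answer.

An antiderivative is F(t) = -exp(2*t).
Then F(1) - F(0) = (-exp(2)) - (-1) = 1 - exp(2).

1 - exp(2)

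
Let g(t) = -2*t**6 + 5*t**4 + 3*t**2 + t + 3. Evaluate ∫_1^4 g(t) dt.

-50097/14

By the power rule, an antiderivative is F(t) = -2*t**7/7 + t**5 + t**3 + t**2/2 + 3*t.
Then F(4) - F(1) = (-25012/7) - (73/14) = -50097/14.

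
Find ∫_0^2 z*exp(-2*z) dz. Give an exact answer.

Integrate by parts once (u = z, dv = exp(-2*z) dz).
An antiderivative is F(z) = (-2*z - 1)*exp(-2*z)/4.
Then F(2) - F(0) = (-5*exp(-4)/4) - (-1/4) = (-5 + exp(4))*exp(-4)/4.

(-5 + exp(4))*exp(-4)/4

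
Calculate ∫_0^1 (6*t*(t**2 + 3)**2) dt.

37

Let u = t**2 + 3, so du = 2*t dt. When t = 0, u = 3; when t = 1, u = 4.
The integral becomes 3·∫ u**2 du from 3 to 4, with antiderivative u**3.
Back in t: F(t) = (t**2 + 3)**3.
Then F(1) - F(0) = (64) - (27) = 37.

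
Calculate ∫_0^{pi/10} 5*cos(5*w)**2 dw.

Use the identity cos^2(5*w) = (1 + cos(10*w))/2.
An antiderivative is F(w) = 5*w/2 + sin(10*w)/4.
Then F(pi/10) - F(0) = (pi/4) - (0) = pi/4.

pi/4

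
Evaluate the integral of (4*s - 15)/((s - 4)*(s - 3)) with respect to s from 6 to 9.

log(20)

Factor the denominator: s**2 - 7*s + 12 = (s - 3)(s - 4).
Partial fractions: (4*s - 15)/((s - 4)*(s - 3)) = 3/(s - 3) + 1/(s - 4).
An antiderivative is F(s) = log(s - 4) + 3*log(s - 3).
Then F(9) - F(6) = (log(5) + 3*log(2) + 3*log(3)) - (log(54)) = log(20).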